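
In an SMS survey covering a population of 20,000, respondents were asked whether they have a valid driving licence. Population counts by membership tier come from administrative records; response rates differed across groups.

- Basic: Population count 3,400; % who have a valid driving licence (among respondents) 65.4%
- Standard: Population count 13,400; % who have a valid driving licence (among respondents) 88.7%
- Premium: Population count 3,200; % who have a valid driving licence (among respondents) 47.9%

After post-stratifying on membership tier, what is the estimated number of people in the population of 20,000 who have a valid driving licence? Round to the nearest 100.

15,600

Each cell contributes its population count × the respondent rate:
  Basic: 3,400 × 65.4% = 2223.6
  Standard: 13,400 × 88.7% = 11885.8
  Premium: 3,200 × 47.9% = 1532.8
Estimated total = 15642.2 → 15,600.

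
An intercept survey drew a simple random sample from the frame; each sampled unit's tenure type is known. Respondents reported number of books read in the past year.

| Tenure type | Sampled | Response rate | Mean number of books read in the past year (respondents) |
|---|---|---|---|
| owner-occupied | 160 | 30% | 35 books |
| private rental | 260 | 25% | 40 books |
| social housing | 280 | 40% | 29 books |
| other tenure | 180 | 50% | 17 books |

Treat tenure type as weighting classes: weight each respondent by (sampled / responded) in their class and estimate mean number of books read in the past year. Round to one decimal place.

30.9

Each respondent's weight = sampled/responded in their class; summing within a class gives n_sampled, so:
  owner-occupied: 160 × 35 = 5600
  private rental: 260 × 40 = 10,400
  social housing: 280 × 29 = 8120
  other tenure: 180 × 17 = 3060
Adjusted estimate = 27,180 / 880 = 30.8864 → 30.9.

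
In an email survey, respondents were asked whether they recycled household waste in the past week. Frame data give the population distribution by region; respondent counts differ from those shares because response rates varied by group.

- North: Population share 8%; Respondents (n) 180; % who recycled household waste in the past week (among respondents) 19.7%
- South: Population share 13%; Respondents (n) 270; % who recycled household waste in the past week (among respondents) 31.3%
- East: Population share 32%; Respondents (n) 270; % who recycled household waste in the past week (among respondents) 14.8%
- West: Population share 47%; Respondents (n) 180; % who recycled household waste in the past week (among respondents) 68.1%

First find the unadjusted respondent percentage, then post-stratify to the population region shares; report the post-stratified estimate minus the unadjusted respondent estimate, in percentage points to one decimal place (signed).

Without adjustment, the pooled respondent share is:
  (180/900)×19.7 + (270/900)×31.3 + (270/900)×14.8 + (180/900)×68.1 = 31.39%
Post-stratified estimate weights by population shares:
  0.08×19.7 + 0.13×31.3 + 0.32×14.8 + 0.47×68.1 = 42.388%
Difference = 42.388 − 31.39 = 10.998 pp.

+11.0 percentage points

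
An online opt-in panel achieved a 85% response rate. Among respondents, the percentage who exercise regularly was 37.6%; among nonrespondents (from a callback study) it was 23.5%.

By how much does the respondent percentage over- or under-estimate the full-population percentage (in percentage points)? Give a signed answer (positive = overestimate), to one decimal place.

+2.1 percentage points

Nonresponse fraction = 1 − 0.85 = 0.15.
Bias = (nonresponse fraction) × (respondent percentage − nonrespondent percentage)
     = 0.15 × (37.6 − 23.5) = 0.15 × 14.1 = 2.115.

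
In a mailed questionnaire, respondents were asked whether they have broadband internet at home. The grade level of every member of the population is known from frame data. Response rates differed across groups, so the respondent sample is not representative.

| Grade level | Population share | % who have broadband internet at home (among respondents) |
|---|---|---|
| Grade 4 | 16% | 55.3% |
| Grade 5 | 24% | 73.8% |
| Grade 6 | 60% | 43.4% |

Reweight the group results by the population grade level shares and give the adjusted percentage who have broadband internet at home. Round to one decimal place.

52.6%

Reweight to the known grade level distribution:
  Grade 4: 0.16 × 55.3 = 8.848
  Grade 5: 0.24 × 73.8 = 17.712
  Grade 6: 0.6 × 43.4 = 26.04
Post-stratified estimate = 52.6 → 52.6%.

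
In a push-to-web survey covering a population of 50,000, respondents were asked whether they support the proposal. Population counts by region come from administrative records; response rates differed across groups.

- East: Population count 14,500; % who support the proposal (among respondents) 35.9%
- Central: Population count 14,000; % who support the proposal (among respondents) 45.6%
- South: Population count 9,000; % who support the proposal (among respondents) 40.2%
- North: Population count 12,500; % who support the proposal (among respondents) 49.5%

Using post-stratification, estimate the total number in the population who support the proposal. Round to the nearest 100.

Apply each group's respondent rate to its population count:
  East: 14,500 × 35.9% = 5205.5
  Central: 14,000 × 45.6% = 6384
  South: 9,000 × 40.2% = 3618
  North: 12,500 × 49.5% = 6187.5
Estimated total = 21,395 → 21,400.

21,400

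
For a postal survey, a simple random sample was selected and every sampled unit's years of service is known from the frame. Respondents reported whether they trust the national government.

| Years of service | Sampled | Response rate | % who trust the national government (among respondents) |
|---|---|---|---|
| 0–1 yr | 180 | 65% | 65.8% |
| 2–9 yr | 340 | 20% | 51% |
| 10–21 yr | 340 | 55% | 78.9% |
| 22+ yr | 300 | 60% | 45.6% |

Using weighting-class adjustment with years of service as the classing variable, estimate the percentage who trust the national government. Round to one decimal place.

With weight = n_sampled/n_responded per class, the weighted class total is n_sampled:
  0–1 yr: 180 × 65.8 = 11,844
  2–9 yr: 340 × 51 = 17,340
  10–21 yr: 340 × 78.9 = 26826
  22+ yr: 300 × 45.6 = 13,680
Adjusted estimate = 69,690 / 1,160 = 60.0776 → 60.1%.

60.1%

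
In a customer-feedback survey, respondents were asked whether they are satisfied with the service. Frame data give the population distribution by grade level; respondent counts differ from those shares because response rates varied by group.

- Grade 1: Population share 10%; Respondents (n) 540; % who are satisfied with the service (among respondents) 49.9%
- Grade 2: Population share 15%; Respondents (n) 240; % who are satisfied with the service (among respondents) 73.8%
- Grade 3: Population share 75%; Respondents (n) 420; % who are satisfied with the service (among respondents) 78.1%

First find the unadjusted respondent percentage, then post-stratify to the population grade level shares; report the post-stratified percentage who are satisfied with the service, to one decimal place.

Naive respondent-only estimate (weights = respondent counts):
  (540/1200)×49.9 + (240/1200)×73.8 + (420/1200)×78.1 = 64.55%
Reweighting by population grade level shares:
  0.1×49.9 + 0.15×73.8 + 0.75×78.1 = 74.635%

74.6%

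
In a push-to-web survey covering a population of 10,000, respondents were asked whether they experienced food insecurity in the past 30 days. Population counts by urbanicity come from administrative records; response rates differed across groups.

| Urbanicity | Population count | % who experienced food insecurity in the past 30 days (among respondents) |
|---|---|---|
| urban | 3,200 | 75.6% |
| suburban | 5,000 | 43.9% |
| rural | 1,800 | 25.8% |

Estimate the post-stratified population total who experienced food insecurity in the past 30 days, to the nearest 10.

5,080

Estimated count per cell = population count × respondent percentage:
  urban: 3,200 × 75.6% = 2419.2
  suburban: 5,000 × 43.9% = 2195
  rural: 1,800 × 25.8% = 464.4
Estimated total = 5078.6 → 5,080.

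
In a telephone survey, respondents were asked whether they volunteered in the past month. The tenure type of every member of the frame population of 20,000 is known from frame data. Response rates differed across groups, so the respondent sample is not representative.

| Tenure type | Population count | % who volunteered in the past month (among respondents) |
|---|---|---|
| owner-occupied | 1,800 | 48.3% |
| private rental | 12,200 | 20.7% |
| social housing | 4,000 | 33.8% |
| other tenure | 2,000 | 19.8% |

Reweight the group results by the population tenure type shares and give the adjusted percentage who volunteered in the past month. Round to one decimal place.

25.7%

Post-stratification weights by population share, not respondent share:
  owner-occupied: (1,800/20,000) × 48.3 = 4.347
  private rental: (12,200/20,000) × 20.7 = 12.627
  social housing: (4,000/20,000) × 33.8 = 6.76
  other tenure: (2,000/20,000) × 19.8 = 1.98
Post-stratified estimate = 25.714 → 25.7%.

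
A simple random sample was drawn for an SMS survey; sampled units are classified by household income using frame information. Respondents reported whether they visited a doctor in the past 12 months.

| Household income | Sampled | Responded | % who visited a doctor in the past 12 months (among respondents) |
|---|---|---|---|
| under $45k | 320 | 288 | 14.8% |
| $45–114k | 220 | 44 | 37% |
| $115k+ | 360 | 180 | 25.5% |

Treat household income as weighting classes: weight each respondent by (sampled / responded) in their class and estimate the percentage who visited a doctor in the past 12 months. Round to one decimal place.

Response rates by class: under $45k 288/320 = 90%, $45–114k 44/220 = 20%, $115k+ 180/360 = 50%.
Each respondent's weight = sampled/responded in their class; summing within a class gives n_sampled, so:
  under $45k: 320 × 14.8 = 4736
  $45–114k: 220 × 37 = 8140
  $115k+: 360 × 25.5 = 9180
Adjusted estimate = 22,056 / 900 = 24.5067 → 24.5%.

24.5%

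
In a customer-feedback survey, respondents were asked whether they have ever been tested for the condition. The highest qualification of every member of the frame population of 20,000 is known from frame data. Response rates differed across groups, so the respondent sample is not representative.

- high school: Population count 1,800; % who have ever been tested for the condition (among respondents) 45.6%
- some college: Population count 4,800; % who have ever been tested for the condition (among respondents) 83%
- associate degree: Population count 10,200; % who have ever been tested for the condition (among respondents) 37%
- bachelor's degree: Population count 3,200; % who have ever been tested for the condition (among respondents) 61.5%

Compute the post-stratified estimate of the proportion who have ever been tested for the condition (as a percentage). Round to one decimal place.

52.7%

Each cell contributes population-share × respondent value:
  high school: (1,800/20,000) × 45.6 = 4.104
  some college: (4,800/20,000) × 83 = 19.92
  associate degree: (10,200/20,000) × 37 = 18.87
  bachelor's degree: (3,200/20,000) × 61.5 = 9.84
Post-stratified estimate = 52.734 → 52.7%.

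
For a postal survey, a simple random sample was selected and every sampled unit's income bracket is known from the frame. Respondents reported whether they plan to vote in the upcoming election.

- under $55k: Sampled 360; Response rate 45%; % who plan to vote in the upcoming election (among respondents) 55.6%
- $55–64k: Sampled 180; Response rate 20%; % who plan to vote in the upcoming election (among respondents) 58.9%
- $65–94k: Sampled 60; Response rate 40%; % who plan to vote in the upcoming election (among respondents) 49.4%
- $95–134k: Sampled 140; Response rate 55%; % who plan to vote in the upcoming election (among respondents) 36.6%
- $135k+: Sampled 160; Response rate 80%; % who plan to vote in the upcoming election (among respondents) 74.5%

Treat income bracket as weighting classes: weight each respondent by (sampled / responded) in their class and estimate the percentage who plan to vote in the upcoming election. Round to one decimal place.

56.3%

Each respondent's weight = sampled/responded in their class; summing within a class gives n_sampled, so:
  under $55k: 360 × 55.6 = 20,016
  $55–64k: 180 × 58.9 = 10,602
  $65–94k: 60 × 49.4 = 2964
  $95–134k: 140 × 36.6 = 5124
  $135k+: 160 × 74.5 = 11,920
Adjusted estimate = 50,626 / 900 = 56.2511 → 56.3%.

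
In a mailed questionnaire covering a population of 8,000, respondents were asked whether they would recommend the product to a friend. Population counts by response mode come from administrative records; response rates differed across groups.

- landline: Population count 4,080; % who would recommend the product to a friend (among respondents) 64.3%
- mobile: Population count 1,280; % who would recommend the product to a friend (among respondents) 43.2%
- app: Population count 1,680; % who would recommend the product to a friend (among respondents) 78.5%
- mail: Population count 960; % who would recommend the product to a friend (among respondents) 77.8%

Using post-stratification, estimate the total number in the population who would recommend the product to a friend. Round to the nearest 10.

5,240

Apply each group's respondent rate to its population count:
  landline: 4,080 × 64.3% = 2623.44
  mobile: 1,280 × 43.2% = 552.96
  app: 1,680 × 78.5% = 1318.8
  mail: 960 × 77.8% = 746.88
Estimated total = 5242.08 → 5,240.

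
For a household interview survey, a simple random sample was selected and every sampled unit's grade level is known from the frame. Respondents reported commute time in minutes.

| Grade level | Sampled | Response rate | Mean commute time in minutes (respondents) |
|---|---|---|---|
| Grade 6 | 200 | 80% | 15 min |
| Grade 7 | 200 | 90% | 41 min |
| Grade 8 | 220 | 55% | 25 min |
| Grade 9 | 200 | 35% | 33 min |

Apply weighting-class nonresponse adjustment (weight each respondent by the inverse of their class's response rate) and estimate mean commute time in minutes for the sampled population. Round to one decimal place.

Inverse-response-rate weighting restores each class to its sampled count, so class totals weight by n_sampled:
  Grade 6: 200 × 15 = 3000
  Grade 7: 200 × 41 = 8200
  Grade 8: 220 × 25 = 5500
  Grade 9: 200 × 33 = 6600
Adjusted estimate = 23,300 / 820 = 28.4146 → 28.4.

28.4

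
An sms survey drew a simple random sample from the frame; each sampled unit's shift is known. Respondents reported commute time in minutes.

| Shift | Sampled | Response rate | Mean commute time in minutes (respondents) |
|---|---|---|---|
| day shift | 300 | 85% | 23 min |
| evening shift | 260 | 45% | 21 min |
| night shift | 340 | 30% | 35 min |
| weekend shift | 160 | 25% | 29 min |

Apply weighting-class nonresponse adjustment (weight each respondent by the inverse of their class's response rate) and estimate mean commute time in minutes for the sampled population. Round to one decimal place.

27.3

Weighting each respondent by the inverse class response rate inflates each class back to its sampled size, so the class weight is n_sampled:
  day shift: 300 × 23 = 6900
  evening shift: 260 × 21 = 5460
  night shift: 340 × 35 = 11,900
  weekend shift: 160 × 29 = 4640
Adjusted estimate = 28,900 / 1,060 = 27.2642 → 27.3.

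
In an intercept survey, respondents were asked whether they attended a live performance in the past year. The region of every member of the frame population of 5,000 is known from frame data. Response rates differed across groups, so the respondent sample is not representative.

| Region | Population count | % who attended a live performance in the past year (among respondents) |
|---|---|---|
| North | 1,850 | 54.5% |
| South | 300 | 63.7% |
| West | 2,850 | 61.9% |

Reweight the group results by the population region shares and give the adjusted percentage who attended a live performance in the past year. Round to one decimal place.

59.3%

Each cell contributes population-share × respondent value:
  North: (1,850/5,000) × 54.5 = 20.165
  South: (300/5,000) × 63.7 = 3.822
  West: (2,850/5,000) × 61.9 = 35.283
Post-stratified estimate = 59.27 → 59.3%.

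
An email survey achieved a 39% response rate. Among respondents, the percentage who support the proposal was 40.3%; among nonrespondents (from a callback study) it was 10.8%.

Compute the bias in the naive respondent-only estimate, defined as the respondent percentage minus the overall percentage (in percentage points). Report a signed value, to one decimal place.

+18.0 percentage points

Nonresponse fraction = 1 − 0.39 = 0.61.
Bias = (nonresponse fraction) × (respondent percentage − nonrespondent percentage)
     = 0.61 × (40.3 − 10.8) = 0.61 × 29.5 = 17.995.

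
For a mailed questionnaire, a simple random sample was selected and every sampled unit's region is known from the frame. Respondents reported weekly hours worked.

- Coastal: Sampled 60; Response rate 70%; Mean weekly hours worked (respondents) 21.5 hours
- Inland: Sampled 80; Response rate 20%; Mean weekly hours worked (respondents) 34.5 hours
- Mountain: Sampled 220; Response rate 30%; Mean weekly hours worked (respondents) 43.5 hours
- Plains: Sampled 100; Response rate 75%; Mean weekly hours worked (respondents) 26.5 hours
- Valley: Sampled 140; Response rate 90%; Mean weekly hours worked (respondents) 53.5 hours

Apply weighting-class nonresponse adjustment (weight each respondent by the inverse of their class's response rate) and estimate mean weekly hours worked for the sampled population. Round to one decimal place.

39.6

Inverse-response-rate weighting restores each class to its sampled count, so class totals weight by n_sampled:
  Coastal: 60 × 21.5 = 1290
  Inland: 80 × 34.5 = 2760
  Mountain: 220 × 43.5 = 9570
  Plains: 100 × 26.5 = 2650
  Valley: 140 × 53.5 = 7490
Adjusted estimate = 23,760 / 600 = 39.6 → 39.6.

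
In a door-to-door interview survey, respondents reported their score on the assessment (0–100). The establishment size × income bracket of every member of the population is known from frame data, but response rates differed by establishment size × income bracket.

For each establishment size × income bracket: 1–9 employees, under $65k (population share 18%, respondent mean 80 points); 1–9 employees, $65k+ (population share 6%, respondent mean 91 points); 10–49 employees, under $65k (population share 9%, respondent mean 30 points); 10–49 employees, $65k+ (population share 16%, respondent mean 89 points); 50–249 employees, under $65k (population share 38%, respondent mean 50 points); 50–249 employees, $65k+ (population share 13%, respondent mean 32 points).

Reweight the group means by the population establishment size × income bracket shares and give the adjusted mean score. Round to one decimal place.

60.0

Post-stratification weights by population share, not respondent share:
  1–9 employees, under $65k: 0.18 × 80 = 14.4
  1–9 employees, $65k+: 0.06 × 91 = 5.46
  10–49 employees, under $65k: 0.09 × 30 = 2.7
  10–49 employees, $65k+: 0.16 × 89 = 14.24
  50–249 employees, under $65k: 0.38 × 50 = 19
  50–249 employees, $65k+: 0.13 × 32 = 4.16
Post-stratified estimate = 59.96 → 60.0.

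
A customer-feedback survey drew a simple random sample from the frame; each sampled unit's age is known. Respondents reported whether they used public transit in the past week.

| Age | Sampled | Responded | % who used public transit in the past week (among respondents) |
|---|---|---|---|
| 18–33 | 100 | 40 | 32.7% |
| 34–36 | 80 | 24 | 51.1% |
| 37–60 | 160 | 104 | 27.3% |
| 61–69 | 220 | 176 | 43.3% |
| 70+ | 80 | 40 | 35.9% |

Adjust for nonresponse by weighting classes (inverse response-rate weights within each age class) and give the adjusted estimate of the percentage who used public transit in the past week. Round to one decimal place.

Response rates by class: 18–33 40/100 = 40%, 34–36 24/80 = 30%, 37–60 104/160 = 65%, 61–69 176/220 = 80%, 70+ 40/80 = 50%.
Each respondent's weight = sampled/responded in their class; summing within a class gives n_sampled, so:
  18–33: 100 × 32.7 = 3270
  34–36: 80 × 51.1 = 4088
  37–60: 160 × 27.3 = 4368
  61–69: 220 × 43.3 = 9526
  70+: 80 × 35.9 = 2872
Adjusted estimate = 24,124 / 640 = 37.6938 → 37.7%.

37.7%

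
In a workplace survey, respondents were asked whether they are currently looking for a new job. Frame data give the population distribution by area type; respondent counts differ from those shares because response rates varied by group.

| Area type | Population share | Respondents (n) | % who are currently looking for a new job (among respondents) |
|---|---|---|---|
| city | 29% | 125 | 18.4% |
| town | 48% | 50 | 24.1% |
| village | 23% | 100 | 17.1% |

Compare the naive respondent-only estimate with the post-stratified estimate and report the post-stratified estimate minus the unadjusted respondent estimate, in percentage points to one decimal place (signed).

+1.9 percentage points

Naive respondent-only estimate (weights = respondent counts):
  (125/275)×18.4 + (50/275)×24.1 + (100/275)×17.1 = 18.9636%
Post-stratified estimate weights by population shares:
  0.29×18.4 + 0.48×24.1 + 0.23×17.1 = 20.837%
Difference = 20.837 − 18.9636 = 1.8734 pp.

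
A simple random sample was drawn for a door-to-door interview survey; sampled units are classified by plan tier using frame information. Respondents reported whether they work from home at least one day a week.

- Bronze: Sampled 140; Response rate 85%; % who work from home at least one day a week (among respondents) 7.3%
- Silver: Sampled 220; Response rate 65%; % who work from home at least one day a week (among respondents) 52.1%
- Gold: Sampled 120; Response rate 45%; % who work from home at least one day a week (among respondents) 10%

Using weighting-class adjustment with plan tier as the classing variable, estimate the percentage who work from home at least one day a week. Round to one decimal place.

28.5%

Each respondent's weight = sampled/responded in their class; summing within a class gives n_sampled, so:
  Bronze: 140 × 7.3 = 1022
  Silver: 220 × 52.1 = 11,462
  Gold: 120 × 10 = 1200
Adjusted estimate = 13,684 / 480 = 28.5083 → 28.5%.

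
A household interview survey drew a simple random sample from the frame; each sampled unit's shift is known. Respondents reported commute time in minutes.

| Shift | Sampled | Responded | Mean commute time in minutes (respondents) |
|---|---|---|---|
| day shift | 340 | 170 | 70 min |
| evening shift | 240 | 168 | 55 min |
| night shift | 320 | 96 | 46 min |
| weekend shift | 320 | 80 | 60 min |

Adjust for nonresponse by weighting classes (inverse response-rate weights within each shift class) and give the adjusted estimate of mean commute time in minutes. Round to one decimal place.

58.1

Response rates by class: day shift 170/340 = 50%, evening shift 168/240 = 70%, night shift 96/320 = 30%, weekend shift 80/320 = 25%.
Weighting each respondent by the inverse class response rate inflates each class back to its sampled size, so the class weight is n_sampled:
  day shift: 340 × 70 = 23,800
  evening shift: 240 × 55 = 13,200
  night shift: 320 × 46 = 14,720
  weekend shift: 320 × 60 = 19,200
Adjusted estimate = 70,920 / 1,220 = 58.1311 → 58.1.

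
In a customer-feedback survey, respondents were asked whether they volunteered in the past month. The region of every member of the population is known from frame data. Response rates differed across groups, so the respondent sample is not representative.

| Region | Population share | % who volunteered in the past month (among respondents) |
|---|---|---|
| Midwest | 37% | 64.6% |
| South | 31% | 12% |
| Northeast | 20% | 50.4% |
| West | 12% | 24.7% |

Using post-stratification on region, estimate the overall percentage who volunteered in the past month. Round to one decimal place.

Post-stratification weights by population share, not respondent share:
  Midwest: 0.37 × 64.6 = 23.902
  South: 0.31 × 12 = 3.72
  Northeast: 0.2 × 50.4 = 10.08
  West: 0.12 × 24.7 = 2.964
Post-stratified estimate = 40.666 → 40.7%.

40.7%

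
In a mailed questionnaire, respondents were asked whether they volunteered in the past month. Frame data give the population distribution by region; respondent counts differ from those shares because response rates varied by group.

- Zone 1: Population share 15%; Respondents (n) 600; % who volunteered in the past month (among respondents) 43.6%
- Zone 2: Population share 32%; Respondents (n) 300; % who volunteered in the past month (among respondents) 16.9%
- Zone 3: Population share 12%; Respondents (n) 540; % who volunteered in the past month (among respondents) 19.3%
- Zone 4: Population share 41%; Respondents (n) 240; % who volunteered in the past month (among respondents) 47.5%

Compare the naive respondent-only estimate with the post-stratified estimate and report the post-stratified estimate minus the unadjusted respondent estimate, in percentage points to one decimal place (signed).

+2.2 percentage points

Without adjustment, the pooled respondent share is:
  (600/1680)×43.6 + (300/1680)×16.9 + (540/1680)×19.3 + (240/1680)×47.5 = 31.5786%
Post-stratified estimate weights by population shares:
  0.15×43.6 + 0.32×16.9 + 0.12×19.3 + 0.41×47.5 = 33.739%
Difference = 33.739 − 31.5786 = 2.1604 pp.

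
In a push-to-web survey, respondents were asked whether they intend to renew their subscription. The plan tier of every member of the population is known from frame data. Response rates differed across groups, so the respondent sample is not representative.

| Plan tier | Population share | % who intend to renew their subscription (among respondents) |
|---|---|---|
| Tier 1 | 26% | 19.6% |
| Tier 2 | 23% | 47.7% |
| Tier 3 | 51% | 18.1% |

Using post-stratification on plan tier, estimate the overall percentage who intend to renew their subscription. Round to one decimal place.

Reweight to the known plan tier distribution:
  Tier 1: 0.26 × 19.6 = 5.096
  Tier 2: 0.23 × 47.7 = 10.971
  Tier 3: 0.51 × 18.1 = 9.231
Post-stratified estimate = 25.298 → 25.3%.

25.3%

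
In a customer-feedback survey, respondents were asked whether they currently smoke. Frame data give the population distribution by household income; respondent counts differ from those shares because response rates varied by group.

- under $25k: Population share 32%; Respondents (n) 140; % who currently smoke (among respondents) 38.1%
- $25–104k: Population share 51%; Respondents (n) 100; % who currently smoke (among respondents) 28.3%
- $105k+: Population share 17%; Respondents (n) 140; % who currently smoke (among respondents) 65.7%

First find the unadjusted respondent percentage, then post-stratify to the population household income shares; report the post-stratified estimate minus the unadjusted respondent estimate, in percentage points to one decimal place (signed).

-7.9 percentage points

Naive respondent-only estimate (weights = respondent counts):
  (140/380)×38.1 + (100/380)×28.3 + (140/380)×65.7 = 45.6895%
Reweighting by population household income shares:
  0.32×38.1 + 0.51×28.3 + 0.17×65.7 = 37.794%
Difference = 37.794 − 45.6895 = -7.8955 pp.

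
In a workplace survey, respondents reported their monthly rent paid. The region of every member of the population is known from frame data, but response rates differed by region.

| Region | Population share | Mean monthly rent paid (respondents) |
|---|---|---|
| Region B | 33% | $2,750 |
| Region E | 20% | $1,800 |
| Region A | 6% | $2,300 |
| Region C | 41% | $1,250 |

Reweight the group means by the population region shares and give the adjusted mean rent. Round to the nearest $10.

Each cell contributes population-share × respondent value:
  Region B: 0.33 × 2750 = 907.5
  Region E: 0.2 × 1800 = 360
  Region A: 0.06 × 2300 = 138
  Region C: 0.41 × 1250 = 512.5
Post-stratified estimate = 1918 → $1,920.

$1,920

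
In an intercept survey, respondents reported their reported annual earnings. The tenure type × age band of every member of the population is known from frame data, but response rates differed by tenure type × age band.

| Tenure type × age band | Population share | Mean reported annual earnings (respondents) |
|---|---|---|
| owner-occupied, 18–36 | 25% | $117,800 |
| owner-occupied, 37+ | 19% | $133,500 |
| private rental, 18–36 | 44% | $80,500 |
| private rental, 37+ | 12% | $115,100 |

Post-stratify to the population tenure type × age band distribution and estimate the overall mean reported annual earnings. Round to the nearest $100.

Post-stratification weights by population share, not respondent share:
  owner-occupied, 18–36: 0.25 × 117,800 = 29,450
  owner-occupied, 37+: 0.19 × 133,500 = 25,365
  private rental, 18–36: 0.44 × 80,500 = 35,420
  private rental, 37+: 0.12 × 115,100 = 13,812
Post-stratified estimate = 104,047 → $104,000.

$104,000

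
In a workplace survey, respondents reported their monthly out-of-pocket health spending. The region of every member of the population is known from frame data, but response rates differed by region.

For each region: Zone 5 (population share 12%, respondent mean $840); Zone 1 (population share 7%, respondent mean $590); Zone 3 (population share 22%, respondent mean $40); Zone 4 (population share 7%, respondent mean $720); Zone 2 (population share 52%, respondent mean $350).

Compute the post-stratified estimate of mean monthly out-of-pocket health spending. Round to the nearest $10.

$380

Post-stratification weights by population share, not respondent share:
  Zone 5: 0.12 × 840 = 100.8
  Zone 1: 0.07 × 590 = 41.3
  Zone 3: 0.22 × 40 = 8.8
  Zone 4: 0.07 × 720 = 50.4
  Zone 2: 0.52 × 350 = 182
Post-stratified estimate = 383.3 → $380.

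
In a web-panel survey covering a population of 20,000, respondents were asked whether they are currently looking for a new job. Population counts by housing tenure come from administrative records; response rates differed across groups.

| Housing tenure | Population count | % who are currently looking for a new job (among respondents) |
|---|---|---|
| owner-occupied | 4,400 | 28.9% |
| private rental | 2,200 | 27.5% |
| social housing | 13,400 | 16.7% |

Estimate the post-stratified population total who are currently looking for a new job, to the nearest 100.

4,100

Each cell contributes its population count × the respondent rate:
  owner-occupied: 4,400 × 28.9% = 1271.6
  private rental: 2,200 × 27.5% = 605
  social housing: 13,400 × 16.7% = 2237.8
Estimated total = 4114.4 → 4,100.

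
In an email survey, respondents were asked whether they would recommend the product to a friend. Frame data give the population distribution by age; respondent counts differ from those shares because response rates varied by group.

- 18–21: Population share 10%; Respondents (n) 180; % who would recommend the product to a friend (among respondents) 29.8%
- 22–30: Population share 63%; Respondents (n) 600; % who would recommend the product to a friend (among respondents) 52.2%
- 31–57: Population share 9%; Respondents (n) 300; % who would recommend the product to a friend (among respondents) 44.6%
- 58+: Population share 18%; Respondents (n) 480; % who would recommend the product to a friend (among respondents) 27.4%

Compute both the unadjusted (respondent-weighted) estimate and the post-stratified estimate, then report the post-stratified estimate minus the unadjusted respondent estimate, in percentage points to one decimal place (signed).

+4.3 percentage points

Naive respondent-only estimate (weights = respondent counts):
  (180/1560)×29.8 + (600/1560)×52.2 + (300/1560)×44.6 + (480/1560)×27.4 = 40.5231%
Reweighting by population age shares:
  0.1×29.8 + 0.63×52.2 + 0.09×44.6 + 0.18×27.4 = 44.812%
Difference = 44.812 − 40.5231 = 4.2889 pp.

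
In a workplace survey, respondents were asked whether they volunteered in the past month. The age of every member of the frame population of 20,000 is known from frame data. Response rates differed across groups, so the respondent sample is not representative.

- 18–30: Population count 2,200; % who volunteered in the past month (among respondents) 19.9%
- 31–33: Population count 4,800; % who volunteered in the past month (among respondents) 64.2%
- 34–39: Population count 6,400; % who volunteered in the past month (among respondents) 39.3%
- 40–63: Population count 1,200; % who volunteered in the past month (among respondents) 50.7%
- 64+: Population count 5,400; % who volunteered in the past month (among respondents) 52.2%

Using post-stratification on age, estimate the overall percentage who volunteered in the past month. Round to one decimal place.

47.3%

Each cell contributes population-share × respondent value:
  18–30: (2,200/20,000) × 19.9 = 2.189
  31–33: (4,800/20,000) × 64.2 = 15.408
  34–39: (6,400/20,000) × 39.3 = 12.576
  40–63: (1,200/20,000) × 50.7 = 3.042
  64+: (5,400/20,000) × 52.2 = 14.094
Post-stratified estimate = 47.309 → 47.3%.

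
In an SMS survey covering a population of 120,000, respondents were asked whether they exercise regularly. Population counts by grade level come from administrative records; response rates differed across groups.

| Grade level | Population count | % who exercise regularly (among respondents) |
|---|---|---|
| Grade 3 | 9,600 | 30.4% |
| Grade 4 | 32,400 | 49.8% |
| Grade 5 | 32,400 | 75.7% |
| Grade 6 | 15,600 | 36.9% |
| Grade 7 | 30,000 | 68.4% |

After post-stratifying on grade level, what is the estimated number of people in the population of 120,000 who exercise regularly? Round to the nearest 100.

69,900

Apply each group's respondent rate to its population count:
  Grade 3: 9,600 × 30.4% = 2918.4
  Grade 4: 32,400 × 49.8% = 16135.2
  Grade 5: 32,400 × 75.7% = 24526.8
  Grade 6: 15,600 × 36.9% = 5756.4
  Grade 7: 30,000 × 68.4% = 20,520
Estimated total = 69856.8 → 69,900.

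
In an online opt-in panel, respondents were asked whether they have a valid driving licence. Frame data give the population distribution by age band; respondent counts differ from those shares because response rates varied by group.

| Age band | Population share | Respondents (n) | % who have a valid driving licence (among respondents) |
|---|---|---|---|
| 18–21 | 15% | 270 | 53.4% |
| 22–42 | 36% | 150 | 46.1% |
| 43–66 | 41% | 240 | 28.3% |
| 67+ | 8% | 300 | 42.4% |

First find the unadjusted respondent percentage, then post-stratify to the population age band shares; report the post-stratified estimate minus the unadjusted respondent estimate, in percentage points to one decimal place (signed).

-2.9 percentage points

Without adjustment, the pooled respondent share is:
  (270/960)×53.4 + (150/960)×46.1 + (240/960)×28.3 + (300/960)×42.4 = 42.5469%
Post-stratified estimate weights by population shares:
  0.15×53.4 + 0.36×46.1 + 0.41×28.3 + 0.08×42.4 = 39.601%
Difference = 39.601 − 42.5469 = -2.9459 pp.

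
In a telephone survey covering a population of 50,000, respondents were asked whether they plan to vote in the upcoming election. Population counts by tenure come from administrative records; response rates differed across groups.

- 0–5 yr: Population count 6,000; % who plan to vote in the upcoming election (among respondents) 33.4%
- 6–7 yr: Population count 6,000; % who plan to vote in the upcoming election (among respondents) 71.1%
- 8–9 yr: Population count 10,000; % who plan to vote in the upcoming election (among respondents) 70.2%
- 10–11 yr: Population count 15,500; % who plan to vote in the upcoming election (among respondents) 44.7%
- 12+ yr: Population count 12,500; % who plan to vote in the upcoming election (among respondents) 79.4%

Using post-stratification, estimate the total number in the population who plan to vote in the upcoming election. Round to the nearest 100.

30,100

Each cell contributes its population count × the respondent rate:
  0–5 yr: 6,000 × 33.4% = 2004
  6–7 yr: 6,000 × 71.1% = 4266
  8–9 yr: 10,000 × 70.2% = 7020
  10–11 yr: 15,500 × 44.7% = 6928.5
  12+ yr: 12,500 × 79.4% = 9925
Estimated total = 30143.5 → 30,100.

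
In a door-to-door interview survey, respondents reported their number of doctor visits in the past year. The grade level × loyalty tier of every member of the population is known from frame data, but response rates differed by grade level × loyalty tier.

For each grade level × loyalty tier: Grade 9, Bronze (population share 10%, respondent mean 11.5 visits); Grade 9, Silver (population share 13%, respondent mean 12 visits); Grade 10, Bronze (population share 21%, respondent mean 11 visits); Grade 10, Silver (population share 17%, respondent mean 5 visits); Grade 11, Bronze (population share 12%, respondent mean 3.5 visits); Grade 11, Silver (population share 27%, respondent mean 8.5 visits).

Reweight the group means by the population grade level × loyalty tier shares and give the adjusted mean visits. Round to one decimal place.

Each cell contributes population-share × respondent value:
  Grade 9, Bronze: 0.1 × 11.5 = 1.15
  Grade 9, Silver: 0.13 × 12 = 1.56
  Grade 10, Bronze: 0.21 × 11 = 2.31
  Grade 10, Silver: 0.17 × 5 = 0.85
  Grade 11, Bronze: 0.12 × 3.5 = 0.42
  Grade 11, Silver: 0.27 × 8.5 = 2.295
Post-stratified estimate = 8.585 → 8.6.

8.6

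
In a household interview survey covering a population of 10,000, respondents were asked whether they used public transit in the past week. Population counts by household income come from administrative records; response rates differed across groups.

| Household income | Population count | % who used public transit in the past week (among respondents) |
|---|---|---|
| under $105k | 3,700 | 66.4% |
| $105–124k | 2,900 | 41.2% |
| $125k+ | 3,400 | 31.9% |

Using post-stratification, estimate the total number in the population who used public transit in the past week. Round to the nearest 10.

4,740

Apply each group's respondent rate to its population count:
  under $105k: 3,700 × 66.4% = 2456.8
  $105–124k: 2,900 × 41.2% = 1194.8
  $125k+: 3,400 × 31.9% = 1084.6
Estimated total = 4736.2 → 4,740.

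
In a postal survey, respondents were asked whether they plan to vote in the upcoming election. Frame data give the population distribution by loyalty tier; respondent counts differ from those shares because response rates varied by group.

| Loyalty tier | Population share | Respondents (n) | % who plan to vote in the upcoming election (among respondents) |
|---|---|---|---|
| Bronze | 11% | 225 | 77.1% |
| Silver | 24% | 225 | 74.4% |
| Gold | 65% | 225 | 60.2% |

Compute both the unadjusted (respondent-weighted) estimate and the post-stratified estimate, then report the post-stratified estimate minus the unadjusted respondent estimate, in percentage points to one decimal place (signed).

-5.1 percentage points

Without adjustment, the pooled respondent share is:
  (225/675)×77.1 + (225/675)×74.4 + (225/675)×60.2 = 70.5667%
Post-stratifying to population shares instead:
  0.11×77.1 + 0.24×74.4 + 0.65×60.2 = 65.467%
Difference = 65.467 − 70.5667 = -5.0997 pp.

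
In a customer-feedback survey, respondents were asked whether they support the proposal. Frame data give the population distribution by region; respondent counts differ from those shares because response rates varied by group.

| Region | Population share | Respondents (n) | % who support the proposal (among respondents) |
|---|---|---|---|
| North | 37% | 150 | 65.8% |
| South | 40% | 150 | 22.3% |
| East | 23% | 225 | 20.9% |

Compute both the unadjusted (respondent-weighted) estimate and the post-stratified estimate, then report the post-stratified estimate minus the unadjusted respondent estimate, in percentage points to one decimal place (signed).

+3.9 percentage points

Naive respondent-only estimate (weights = respondent counts):
  (150/525)×65.8 + (150/525)×22.3 + (225/525)×20.9 = 34.1286%
Post-stratifying to population shares instead:
  0.37×65.8 + 0.4×22.3 + 0.23×20.9 = 38.073%
Difference = 38.073 − 34.1286 = 3.9444 pp.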